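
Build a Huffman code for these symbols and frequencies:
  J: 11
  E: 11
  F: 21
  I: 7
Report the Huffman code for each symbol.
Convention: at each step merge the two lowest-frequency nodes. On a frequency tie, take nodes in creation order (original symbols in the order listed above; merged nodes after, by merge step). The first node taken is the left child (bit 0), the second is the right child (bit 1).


Huffman tree construction:
Step 1: Merge I(7) + J(11) = 18
Step 2: Merge E(11) + (I+J)(18) = 29
Step 3: Merge F(21) + (E+(I+J))(29) = 50
Read each symbol's code off the tree from the root (left child = 0, right child = 1).

Codes:
  J: 111 (length 3)
  E: 10 (length 2)
  F: 0 (length 1)
  I: 110 (length 3)
Average code length: 97/50 = 1.9400 bits/symbol


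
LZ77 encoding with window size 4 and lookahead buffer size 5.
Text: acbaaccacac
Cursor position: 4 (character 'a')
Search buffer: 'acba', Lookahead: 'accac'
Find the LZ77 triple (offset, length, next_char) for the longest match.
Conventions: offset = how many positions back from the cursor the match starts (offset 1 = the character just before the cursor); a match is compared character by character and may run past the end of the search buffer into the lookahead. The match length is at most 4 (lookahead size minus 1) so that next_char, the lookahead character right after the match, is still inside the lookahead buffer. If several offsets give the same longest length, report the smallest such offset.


Try each offset into the search buffer:
  offset=1 (pos 3, char 'a'): match length 1
  offset=2 (pos 2, char 'b'): match length 0
  offset=3 (pos 1, char 'c'): match length 0
  offset=4 (pos 0, char 'a'): match length 2
Longest match has length 2 at offset 4.
next_char = character at position 4 + 2 = 6 -> 'c'

Best match: offset=4, length=2 (matching 'ac' starting at position 0)
LZ77 triple: (4, 2, 'c')


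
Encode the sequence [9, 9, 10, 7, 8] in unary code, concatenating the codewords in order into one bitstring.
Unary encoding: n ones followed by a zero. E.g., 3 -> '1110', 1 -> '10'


Encode each number as n ones followed by a terminating 0:
  9 -> 1111111110 (10 bits)
  9 -> 1111111110 (10 bits)
  10 -> 11111111110 (11 bits)
  7 -> 11111110 (8 bits)
  8 -> 111111110 (9 bits)
Total length = 10 + 10 + 11 + 8 + 9 = 48 bits.

Unary([9, 9, 10, 7, 8]) = 111111111011111111101111111111011111110111111110 (48 bits)


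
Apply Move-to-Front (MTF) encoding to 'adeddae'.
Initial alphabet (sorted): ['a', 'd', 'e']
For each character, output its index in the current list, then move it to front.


MTF encoding:
'a': index 0 in ['a', 'd', 'e'] -> ['a', 'd', 'e']
'd': index 1 in ['a', 'd', 'e'] -> ['d', 'a', 'e']
'e': index 2 in ['d', 'a', 'e'] -> ['e', 'd', 'a']
'd': index 1 in ['e', 'd', 'a'] -> ['d', 'e', 'a']
'd': index 0 in ['d', 'e', 'a'] -> ['d', 'e', 'a']
'a': index 2 in ['d', 'e', 'a'] -> ['a', 'd', 'e']
'e': index 2 in ['a', 'd', 'e'] -> ['e', 'a', 'd']


Output: [0, 1, 2, 1, 0, 2, 2]


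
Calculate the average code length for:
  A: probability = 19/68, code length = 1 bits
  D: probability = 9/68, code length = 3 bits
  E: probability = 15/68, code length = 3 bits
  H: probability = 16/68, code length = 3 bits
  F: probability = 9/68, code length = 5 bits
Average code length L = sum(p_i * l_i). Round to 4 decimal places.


Weighted contributions p_i * l_i:
  A: (19/68) * 1 = 19/68
  D: (9/68) * 3 = 27/68
  E: (15/68) * 3 = 45/68
  H: (16/68) * 3 = 48/68
  F: (9/68) * 5 = 45/68
Sum = (19 + 27 + 45 + 48 + 45)/68 = 184/68

L = 184/68 = 2.7059 bits/symbol


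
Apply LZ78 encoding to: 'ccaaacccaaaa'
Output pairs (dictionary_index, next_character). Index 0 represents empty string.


LZ78 encoding steps:
Dictionary: {0: ''}
Step 1: w='' (idx 0), next='c' -> output (0, 'c'), add 'c' as idx 1
Step 2: w='c' (idx 1), next='a' -> output (1, 'a'), add 'ca' as idx 2
Step 3: w='' (idx 0), next='a' -> output (0, 'a'), add 'a' as idx 3
Step 4: w='a' (idx 3), next='c' -> output (3, 'c'), add 'ac' as idx 4
Step 5: w='c' (idx 1), next='c' -> output (1, 'c'), add 'cc' as idx 5
Step 6: w='a' (idx 3), next='a' -> output (3, 'a'), add 'aa' as idx 6
Step 7: w='aa' (idx 6), end of input -> output (6, '')


Encoded: [(0, 'c'), (1, 'a'), (0, 'a'), (3, 'c'), (1, 'c'), (3, 'a'), (6, '')]


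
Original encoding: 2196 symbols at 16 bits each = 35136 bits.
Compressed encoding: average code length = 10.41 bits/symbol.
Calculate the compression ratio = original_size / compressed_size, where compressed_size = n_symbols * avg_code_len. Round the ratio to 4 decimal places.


original_size = n_symbols * orig_bits = 2196 * 16 = 35136 bits
compressed_size = n_symbols * avg_code_len = 2196 * 10.41 = 22860.36 bits
ratio = original_size / compressed_size = 35136 / 22860.36 = 1.537

Compression ratio = 1.537


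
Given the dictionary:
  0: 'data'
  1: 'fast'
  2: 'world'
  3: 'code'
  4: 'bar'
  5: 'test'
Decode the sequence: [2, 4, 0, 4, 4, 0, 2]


Look up each index in the dictionary:
  2 -> 'world'
  4 -> 'bar'
  0 -> 'data'
  4 -> 'bar'
  4 -> 'bar'
  0 -> 'data'
  2 -> 'world'

Decoded: "world bar data bar bar data world"


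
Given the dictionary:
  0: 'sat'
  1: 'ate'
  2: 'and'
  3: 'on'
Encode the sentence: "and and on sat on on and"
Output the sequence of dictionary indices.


Look up each word in the dictionary:
  'and' -> 2
  'and' -> 2
  'on' -> 3
  'sat' -> 0
  'on' -> 3
  'on' -> 3
  'and' -> 2

Encoded: [2, 2, 3, 0, 3, 3, 2]


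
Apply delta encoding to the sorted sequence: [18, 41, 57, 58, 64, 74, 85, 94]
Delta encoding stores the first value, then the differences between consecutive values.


First value: 18
Deltas:
  41 - 18 = 23
  57 - 41 = 16
  58 - 57 = 1
  64 - 58 = 6
  74 - 64 = 10
  85 - 74 = 11
  94 - 85 = 9


Delta encoded: [18, 23, 16, 1, 6, 10, 11, 9]


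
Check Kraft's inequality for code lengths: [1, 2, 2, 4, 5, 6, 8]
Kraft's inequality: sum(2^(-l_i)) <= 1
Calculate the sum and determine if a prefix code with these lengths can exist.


Sum = 2^(-1) + 2^(-2) + 2^(-2) + 2^(-4) + 2^(-5) + 2^(-6) + 2^(-8)
    = 0.5 + 0.25 + 0.25 + 0.0625 + 0.03125 + 0.015625 + 0.00390625
    = 285/256 = 1.11328125
Since 1.11328125 > 1, Kraft's inequality is NOT satisfied.
A prefix code with these lengths CANNOT exist.

Kraft sum = 1.11328125. Not satisfied.


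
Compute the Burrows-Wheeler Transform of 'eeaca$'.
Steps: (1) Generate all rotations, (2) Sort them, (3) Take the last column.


Rotations (sorted):
  0: $eeaca -> last char: a
  1: a$eeac -> last char: c
  2: aca$ee -> last char: e
  3: ca$eea -> last char: a
  4: eaca$e -> last char: e
  5: eeaca$ -> last char: $


BWT = aceae$


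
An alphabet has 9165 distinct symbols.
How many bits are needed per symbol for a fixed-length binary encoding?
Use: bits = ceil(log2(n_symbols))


log2(9165) = 13.1619
Bracket: 2^13 = 8192 < 9165 <= 2^14 = 16384
So ceil(log2(9165)) = 14

bits = ceil(log2(9165)) = ceil(13.1619) = 14 bits


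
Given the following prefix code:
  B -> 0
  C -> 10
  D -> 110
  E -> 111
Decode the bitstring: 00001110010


Decoding step by step:
Bits 0 -> B
Bits 0 -> B
Bits 0 -> B
Bits 0 -> B
Bits 111 -> E
Bits 0 -> B
Bits 0 -> B
Bits 10 -> C


Decoded message: BBBBEBBC


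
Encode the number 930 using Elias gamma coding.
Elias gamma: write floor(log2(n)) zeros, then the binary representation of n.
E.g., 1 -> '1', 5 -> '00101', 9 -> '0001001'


num_bits = floor(log2(930)) + 1 = 10
leading_zeros = num_bits - 1 = 9
binary(930) = 1110100010

Elias gamma(930) = '000000000' + '1110100010' = 0000000001110100010 (19 bits)


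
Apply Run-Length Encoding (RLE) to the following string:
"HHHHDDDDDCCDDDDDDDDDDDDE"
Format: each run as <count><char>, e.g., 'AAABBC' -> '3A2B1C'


Scanning runs left to right:
  i=0: run of 'H' x 4 -> '4H'
  i=4: run of 'D' x 5 -> '5D'
  i=9: run of 'C' x 2 -> '2C'
  i=11: run of 'D' x 12 -> '12D'
  i=23: run of 'E' x 1 -> '1E'

RLE = 4H5D2C12D1E


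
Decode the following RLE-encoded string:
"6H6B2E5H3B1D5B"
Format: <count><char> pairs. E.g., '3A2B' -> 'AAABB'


Expanding each <count><char> pair:
  6H -> 'HHHHHH'
  6B -> 'BBBBBB'
  2E -> 'EE'
  5H -> 'HHHHH'
  3B -> 'BBB'
  1D -> 'D'
  5B -> 'BBBBB'

Decoded = HHHHHHBBBBBBEEHHHHHBBBDBBBBB


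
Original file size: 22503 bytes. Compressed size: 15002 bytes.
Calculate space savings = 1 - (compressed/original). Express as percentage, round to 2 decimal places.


ratio = compressed/original = 15002/22503 = 0.666667
savings = 1 - ratio = 1 - 0.666667 = 0.333333
as a percentage: 0.333333 * 100 = 33.33%

Space savings = 1 - 15002/22503 = 33.33%


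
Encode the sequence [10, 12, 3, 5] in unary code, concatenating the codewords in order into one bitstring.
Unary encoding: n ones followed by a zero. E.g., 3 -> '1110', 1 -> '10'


Encode each number as n ones followed by a terminating 0:
  10 -> 11111111110 (11 bits)
  12 -> 1111111111110 (13 bits)
  3 -> 1110 (4 bits)
  5 -> 111110 (6 bits)
Total length = 11 + 13 + 4 + 6 = 34 bits.

Unary([10, 12, 3, 5]) = 1111111111011111111111101110111110 (34 bits)


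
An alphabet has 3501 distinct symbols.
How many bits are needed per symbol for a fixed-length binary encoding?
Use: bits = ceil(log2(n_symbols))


log2(3501) = 11.7736
Bracket: 2^11 = 2048 < 3501 <= 2^12 = 4096
So ceil(log2(3501)) = 12

bits = ceil(log2(3501)) = ceil(11.7736) = 12 bits


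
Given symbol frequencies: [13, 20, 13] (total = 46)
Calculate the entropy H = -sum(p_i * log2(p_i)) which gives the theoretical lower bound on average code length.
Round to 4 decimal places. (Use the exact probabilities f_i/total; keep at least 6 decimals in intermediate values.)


Per-symbol terms -p_i * log2(p_i) with p_i = f_i/46:
  p = 13/46 = 0.282609: log2(p) = -1.823122, -p*log2(p) = 0.515230
  p = 20/46 = 0.434783: log2(p) = -1.201634, -p*log2(p) = 0.522450
  p = 13/46 = 0.282609: log2(p) = -1.823122, -p*log2(p) = 0.515230
H = 0.515230 + 0.522450 + 0.515230 = 1.552910

H = 1.5529 bits/symbol


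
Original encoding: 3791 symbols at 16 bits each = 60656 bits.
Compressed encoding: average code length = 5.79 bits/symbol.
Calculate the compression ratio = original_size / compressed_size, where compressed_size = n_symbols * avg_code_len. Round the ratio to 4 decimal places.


original_size = n_symbols * orig_bits = 3791 * 16 = 60656 bits
compressed_size = n_symbols * avg_code_len = 3791 * 5.79 = 21949.89 bits
ratio = original_size / compressed_size = 60656 / 21949.89 = 2.7634

Compression ratio = 2.7634


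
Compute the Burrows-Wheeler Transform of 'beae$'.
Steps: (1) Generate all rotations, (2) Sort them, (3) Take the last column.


Rotations (sorted):
  0: $beae -> last char: e
  1: ae$be -> last char: e
  2: beae$ -> last char: $
  3: e$bea -> last char: a
  4: eae$b -> last char: b


BWT = ee$ab


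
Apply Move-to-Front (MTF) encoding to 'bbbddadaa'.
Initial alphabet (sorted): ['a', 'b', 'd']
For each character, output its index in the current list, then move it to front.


MTF encoding:
'b': index 1 in ['a', 'b', 'd'] -> ['b', 'a', 'd']
'b': index 0 in ['b', 'a', 'd'] -> ['b', 'a', 'd']
'b': index 0 in ['b', 'a', 'd'] -> ['b', 'a', 'd']
'd': index 2 in ['b', 'a', 'd'] -> ['d', 'b', 'a']
'd': index 0 in ['d', 'b', 'a'] -> ['d', 'b', 'a']
'a': index 2 in ['d', 'b', 'a'] -> ['a', 'd', 'b']
'd': index 1 in ['a', 'd', 'b'] -> ['d', 'a', 'b']
'a': index 1 in ['d', 'a', 'b'] -> ['a', 'd', 'b']
'a': index 0 in ['a', 'd', 'b'] -> ['a', 'd', 'b']


Output: [1, 0, 0, 2, 0, 2, 1, 1, 0]


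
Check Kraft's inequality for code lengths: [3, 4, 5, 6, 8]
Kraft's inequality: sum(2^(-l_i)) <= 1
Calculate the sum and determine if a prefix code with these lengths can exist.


Sum = 2^(-3) + 2^(-4) + 2^(-5) + 2^(-6) + 2^(-8)
    = 0.125 + 0.0625 + 0.03125 + 0.015625 + 0.00390625
    = 61/256 = 0.23828125
Since 0.23828125 <= 1, Kraft's inequality IS satisfied.
A prefix code with these lengths CAN exist.

Kraft sum = 0.23828125. Satisfied.


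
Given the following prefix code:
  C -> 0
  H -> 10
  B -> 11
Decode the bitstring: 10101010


Decoding step by step:
Bits 10 -> H
Bits 10 -> H
Bits 10 -> H
Bits 10 -> H


Decoded message: HHHH


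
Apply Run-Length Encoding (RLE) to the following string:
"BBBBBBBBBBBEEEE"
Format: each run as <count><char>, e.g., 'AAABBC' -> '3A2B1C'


Scanning runs left to right:
  i=0: run of 'B' x 11 -> '11B'
  i=11: run of 'E' x 4 -> '4E'

RLE = 11B4E


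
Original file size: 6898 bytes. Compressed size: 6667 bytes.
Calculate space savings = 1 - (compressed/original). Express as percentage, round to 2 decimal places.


ratio = compressed/original = 6667/6898 = 0.966512
savings = 1 - ratio = 1 - 0.966512 = 0.033488
as a percentage: 0.033488 * 100 = 3.35%

Space savings = 1 - 6667/6898 = 3.35%


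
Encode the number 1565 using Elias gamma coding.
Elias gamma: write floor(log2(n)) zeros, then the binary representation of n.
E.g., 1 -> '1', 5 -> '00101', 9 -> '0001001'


num_bits = floor(log2(1565)) + 1 = 11
leading_zeros = num_bits - 1 = 10
binary(1565) = 11000011101

Elias gamma(1565) = '0000000000' + '11000011101' = 000000000011000011101 (21 bits)


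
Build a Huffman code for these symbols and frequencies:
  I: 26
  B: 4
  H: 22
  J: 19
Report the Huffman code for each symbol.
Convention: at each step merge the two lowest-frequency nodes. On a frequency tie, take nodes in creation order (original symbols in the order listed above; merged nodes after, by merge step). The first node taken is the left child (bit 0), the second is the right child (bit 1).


Huffman tree construction:
Step 1: Merge B(4) + J(19) = 23
Step 2: Merge H(22) + (B+J)(23) = 45
Step 3: Merge I(26) + (H+(B+J))(45) = 71
Read each symbol's code off the tree from the root (left child = 0, right child = 1).

Codes:
  I: 0 (length 1)
  B: 110 (length 3)
  H: 10 (length 2)
  J: 111 (length 3)
Average code length: 139/71 = 1.9577 bits/symbol


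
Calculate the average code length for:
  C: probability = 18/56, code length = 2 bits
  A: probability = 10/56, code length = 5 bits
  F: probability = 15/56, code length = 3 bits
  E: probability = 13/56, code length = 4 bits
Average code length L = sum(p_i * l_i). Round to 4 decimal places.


Weighted contributions p_i * l_i:
  C: (18/56) * 2 = 36/56
  A: (10/56) * 5 = 50/56
  F: (15/56) * 3 = 45/56
  E: (13/56) * 4 = 52/56
Sum = (36 + 50 + 45 + 52)/56 = 183/56

L = 183/56 = 3.2679 bits/symbol


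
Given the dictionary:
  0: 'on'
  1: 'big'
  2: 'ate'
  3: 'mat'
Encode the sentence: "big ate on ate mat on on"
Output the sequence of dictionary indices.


Look up each word in the dictionary:
  'big' -> 1
  'ate' -> 2
  'on' -> 0
  'ate' -> 2
  'mat' -> 3
  'on' -> 0
  'on' -> 0

Encoded: [1, 2, 0, 2, 3, 0, 0]


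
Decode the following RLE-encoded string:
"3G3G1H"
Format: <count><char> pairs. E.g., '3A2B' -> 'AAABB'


Expanding each <count><char> pair:
  3G -> 'GGG'
  3G -> 'GGG'
  1H -> 'H'

Decoded = GGGGGGH


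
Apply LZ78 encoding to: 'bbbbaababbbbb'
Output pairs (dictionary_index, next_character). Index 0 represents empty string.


LZ78 encoding steps:
Dictionary: {0: ''}
Step 1: w='' (idx 0), next='b' -> output (0, 'b'), add 'b' as idx 1
Step 2: w='b' (idx 1), next='b' -> output (1, 'b'), add 'bb' as idx 2
Step 3: w='b' (idx 1), next='a' -> output (1, 'a'), add 'ba' as idx 3
Step 4: w='' (idx 0), next='a' -> output (0, 'a'), add 'a' as idx 4
Step 5: w='ba' (idx 3), next='b' -> output (3, 'b'), add 'bab' as idx 5
Step 6: w='bb' (idx 2), next='b' -> output (2, 'b'), add 'bbb' as idx 6
Step 7: w='b' (idx 1), end of input -> output (1, '')


Encoded: [(0, 'b'), (1, 'b'), (1, 'a'), (0, 'a'), (3, 'b'), (2, 'b'), (1, '')]


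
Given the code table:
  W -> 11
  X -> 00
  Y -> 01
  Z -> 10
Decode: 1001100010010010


Decoding:
10 -> Z
01 -> Y
10 -> Z
00 -> X
10 -> Z
01 -> Y
00 -> X
10 -> Z


Result: ZYZXZYXZ


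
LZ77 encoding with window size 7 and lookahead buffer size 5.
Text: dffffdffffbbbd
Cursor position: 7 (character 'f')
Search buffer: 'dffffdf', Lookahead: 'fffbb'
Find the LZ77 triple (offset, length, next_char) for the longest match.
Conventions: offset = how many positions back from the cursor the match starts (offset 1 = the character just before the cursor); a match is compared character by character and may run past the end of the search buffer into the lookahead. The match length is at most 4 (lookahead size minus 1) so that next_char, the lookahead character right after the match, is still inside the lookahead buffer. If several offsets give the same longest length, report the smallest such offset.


Try each offset into the search buffer:
  offset=1 (pos 6, char 'f'): match length 3
  offset=2 (pos 5, char 'd'): match length 0
  offset=3 (pos 4, char 'f'): match length 1
  offset=4 (pos 3, char 'f'): match length 2
  offset=5 (pos 2, char 'f'): match length 3
  offset=6 (pos 1, char 'f'): match length 3
  offset=7 (pos 0, char 'd'): match length 0
Longest match has length 3, found at offsets 1, 5, 6; take the smallest, offset 1.
next_char = character at position 7 + 3 = 10 -> 'b'

Best match: offset=1, length=3 (matching 'fff' starting at position 6)
LZ77 triple: (1, 3, 'b')


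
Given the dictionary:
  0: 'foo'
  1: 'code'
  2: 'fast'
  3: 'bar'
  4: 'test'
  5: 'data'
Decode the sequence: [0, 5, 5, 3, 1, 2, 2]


Look up each index in the dictionary:
  0 -> 'foo'
  5 -> 'data'
  5 -> 'data'
  3 -> 'bar'
  1 -> 'code'
  2 -> 'fast'
  2 -> 'fast'

Decoded: "foo data data bar code fast fast"


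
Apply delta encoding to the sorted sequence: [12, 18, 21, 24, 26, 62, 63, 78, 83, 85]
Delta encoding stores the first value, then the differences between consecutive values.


First value: 12
Deltas:
  18 - 12 = 6
  21 - 18 = 3
  24 - 21 = 3
  26 - 24 = 2
  62 - 26 = 36
  63 - 62 = 1
  78 - 63 = 15
  83 - 78 = 5
  85 - 83 = 2


Delta encoded: [12, 6, 3, 3, 2, 36, 1, 15, 5, 2]


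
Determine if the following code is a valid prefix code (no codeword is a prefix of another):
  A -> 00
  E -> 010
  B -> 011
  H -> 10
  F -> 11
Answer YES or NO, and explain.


Checking each pair (does one codeword prefix another?):
  A='00' vs E='010': no prefix
  A='00' vs B='011': no prefix
  A='00' vs H='10': no prefix
  A='00' vs F='11': no prefix
  E='010' vs A='00': no prefix
  E='010' vs B='011': no prefix
  E='010' vs H='10': no prefix
  E='010' vs F='11': no prefix
  B='011' vs A='00': no prefix
  B='011' vs E='010': no prefix
  B='011' vs H='10': no prefix
  B='011' vs F='11': no prefix
  H='10' vs A='00': no prefix
  H='10' vs E='010': no prefix
  H='10' vs B='011': no prefix
  H='10' vs F='11': no prefix
  F='11' vs A='00': no prefix
  F='11' vs E='010': no prefix
  F='11' vs B='011': no prefix
  F='11' vs H='10': no prefix
No violation found over all pairs.

YES -- this is a valid prefix code. No codeword is a prefix of any other codeword.


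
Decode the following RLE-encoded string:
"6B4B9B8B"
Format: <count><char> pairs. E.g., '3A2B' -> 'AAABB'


Expanding each <count><char> pair:
  6B -> 'BBBBBB'
  4B -> 'BBBB'
  9B -> 'BBBBBBBBB'
  8B -> 'BBBBBBBB'

Decoded = BBBBBBBBBBBBBBBBBBBBBBBBBBB


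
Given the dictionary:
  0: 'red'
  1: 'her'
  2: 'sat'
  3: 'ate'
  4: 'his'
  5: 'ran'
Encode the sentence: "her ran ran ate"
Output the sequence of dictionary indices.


Look up each word in the dictionary:
  'her' -> 1
  'ran' -> 5
  'ran' -> 5
  'ate' -> 3

Encoded: [1, 5, 5, 3]


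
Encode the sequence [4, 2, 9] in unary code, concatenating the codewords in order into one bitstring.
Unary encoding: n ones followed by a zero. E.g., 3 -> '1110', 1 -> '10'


Encode each number as n ones followed by a terminating 0:
  4 -> 11110 (5 bits)
  2 -> 110 (3 bits)
  9 -> 1111111110 (10 bits)
Total length = 5 + 3 + 10 = 18 bits.

Unary([4, 2, 9]) = 111101101111111110 (18 bits)


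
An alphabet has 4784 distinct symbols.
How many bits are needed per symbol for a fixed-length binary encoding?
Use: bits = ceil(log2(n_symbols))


log2(4784) = 12.224
Bracket: 2^12 = 4096 < 4784 <= 2^13 = 8192
So ceil(log2(4784)) = 13

bits = ceil(log2(4784)) = ceil(12.224) = 13 bits


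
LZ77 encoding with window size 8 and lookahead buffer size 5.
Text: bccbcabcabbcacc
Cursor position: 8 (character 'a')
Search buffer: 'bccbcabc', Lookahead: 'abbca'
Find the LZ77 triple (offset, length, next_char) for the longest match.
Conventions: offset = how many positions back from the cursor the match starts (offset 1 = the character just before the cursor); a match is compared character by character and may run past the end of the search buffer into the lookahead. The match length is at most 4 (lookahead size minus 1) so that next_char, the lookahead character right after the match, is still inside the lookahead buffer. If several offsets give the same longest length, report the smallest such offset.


Try each offset into the search buffer:
  offset=1 (pos 7, char 'c'): match length 0
  offset=2 (pos 6, char 'b'): match length 0
  offset=3 (pos 5, char 'a'): match length 2
  offset=4 (pos 4, char 'c'): match length 0
  offset=5 (pos 3, char 'b'): match length 0
  offset=6 (pos 2, char 'c'): match length 0
  offset=7 (pos 1, char 'c'): match length 0
  offset=8 (pos 0, char 'b'): match length 0
Longest match has length 2 at offset 3.
next_char = character at position 8 + 2 = 10 -> 'b'

Best match: offset=3, length=2 (matching 'ab' starting at position 5)
LZ77 triple: (3, 2, 'b')


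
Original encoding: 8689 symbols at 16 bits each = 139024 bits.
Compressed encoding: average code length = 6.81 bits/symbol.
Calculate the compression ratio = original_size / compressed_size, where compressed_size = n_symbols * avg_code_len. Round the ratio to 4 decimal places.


original_size = n_symbols * orig_bits = 8689 * 16 = 139024 bits
compressed_size = n_symbols * avg_code_len = 8689 * 6.81 = 59172.09 bits
ratio = original_size / compressed_size = 139024 / 59172.09 = 2.3495

Compression ratio = 2.3495


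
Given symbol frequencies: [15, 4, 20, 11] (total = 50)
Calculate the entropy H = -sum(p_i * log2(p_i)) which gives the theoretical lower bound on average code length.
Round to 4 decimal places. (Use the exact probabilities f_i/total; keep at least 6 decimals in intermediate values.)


Per-symbol terms -p_i * log2(p_i) with p_i = f_i/50:
  p = 15/50 = 0.300000: log2(p) = -1.736966, -p*log2(p) = 0.521090
  p = 4/50 = 0.080000: log2(p) = -3.643856, -p*log2(p) = 0.291508
  p = 20/50 = 0.400000: log2(p) = -1.321928, -p*log2(p) = 0.528771
  p = 11/50 = 0.220000: log2(p) = -2.184425, -p*log2(p) = 0.480573
H = 0.521090 + 0.291508 + 0.528771 + 0.480573 = 1.821942

H = 1.8219 bits/symbol


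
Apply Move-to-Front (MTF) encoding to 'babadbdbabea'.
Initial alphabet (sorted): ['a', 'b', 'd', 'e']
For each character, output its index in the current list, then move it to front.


MTF encoding:
'b': index 1 in ['a', 'b', 'd', 'e'] -> ['b', 'a', 'd', 'e']
'a': index 1 in ['b', 'a', 'd', 'e'] -> ['a', 'b', 'd', 'e']
'b': index 1 in ['a', 'b', 'd', 'e'] -> ['b', 'a', 'd', 'e']
'a': index 1 in ['b', 'a', 'd', 'e'] -> ['a', 'b', 'd', 'e']
'd': index 2 in ['a', 'b', 'd', 'e'] -> ['d', 'a', 'b', 'e']
'b': index 2 in ['d', 'a', 'b', 'e'] -> ['b', 'd', 'a', 'e']
'd': index 1 in ['b', 'd', 'a', 'e'] -> ['d', 'b', 'a', 'e']
'b': index 1 in ['d', 'b', 'a', 'e'] -> ['b', 'd', 'a', 'e']
'a': index 2 in ['b', 'd', 'a', 'e'] -> ['a', 'b', 'd', 'e']
'b': index 1 in ['a', 'b', 'd', 'e'] -> ['b', 'a', 'd', 'e']
'e': index 3 in ['b', 'a', 'd', 'e'] -> ['e', 'b', 'a', 'd']
'a': index 2 in ['e', 'b', 'a', 'd'] -> ['a', 'e', 'b', 'd']


Output: [1, 1, 1, 1, 2, 2, 1, 1, 2, 1, 3, 2]


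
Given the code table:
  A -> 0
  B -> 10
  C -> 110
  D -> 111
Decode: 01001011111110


Decoding:
0 -> A
10 -> B
0 -> A
10 -> B
111 -> D
111 -> D
10 -> B


Result: ABABDDB


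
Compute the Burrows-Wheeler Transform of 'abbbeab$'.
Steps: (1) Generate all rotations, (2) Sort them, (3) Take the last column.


Rotations (sorted):
  0: $abbbeab -> last char: b
  1: ab$abbbe -> last char: e
  2: abbbeab$ -> last char: $
  3: b$abbbea -> last char: a
  4: bbbeab$a -> last char: a
  5: bbeab$ab -> last char: b
  6: beab$abb -> last char: b
  7: eab$abbb -> last char: b


BWT = be$aabbb


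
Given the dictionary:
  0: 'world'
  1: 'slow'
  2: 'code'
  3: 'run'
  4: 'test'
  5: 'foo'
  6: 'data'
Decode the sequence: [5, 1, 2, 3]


Look up each index in the dictionary:
  5 -> 'foo'
  1 -> 'slow'
  2 -> 'code'
  3 -> 'run'

Decoded: "foo slow code run"


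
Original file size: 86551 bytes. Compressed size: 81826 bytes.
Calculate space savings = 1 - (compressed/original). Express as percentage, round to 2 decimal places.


ratio = compressed/original = 81826/86551 = 0.945408
savings = 1 - ratio = 1 - 0.945408 = 0.054592
as a percentage: 0.054592 * 100 = 5.46%

Space savings = 1 - 81826/86551 = 5.46%


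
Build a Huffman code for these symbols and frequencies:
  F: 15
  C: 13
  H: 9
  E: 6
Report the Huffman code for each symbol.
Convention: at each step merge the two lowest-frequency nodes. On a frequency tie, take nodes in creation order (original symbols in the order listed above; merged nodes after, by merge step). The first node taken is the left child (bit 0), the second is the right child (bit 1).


Huffman tree construction:
Step 1: Merge E(6) + H(9) = 15
Step 2: Merge C(13) + F(15) = 28
Step 3: Merge (E+H)(15) + (C+F)(28) = 43
Read each symbol's code off the tree from the root (left child = 0, right child = 1).

Codes:
  F: 11 (length 2)
  C: 10 (length 2)
  H: 01 (length 2)
  E: 00 (length 2)
Average code length: 86/43 = 2.0000 bits/symbol


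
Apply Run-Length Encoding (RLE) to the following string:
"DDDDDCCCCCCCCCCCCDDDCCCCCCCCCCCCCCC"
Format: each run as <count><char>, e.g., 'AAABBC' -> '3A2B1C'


Scanning runs left to right:
  i=0: run of 'D' x 5 -> '5D'
  i=5: run of 'C' x 12 -> '12C'
  i=17: run of 'D' x 3 -> '3D'
  i=20: run of 'C' x 15 -> '15C'

RLE = 5D12C3D15C


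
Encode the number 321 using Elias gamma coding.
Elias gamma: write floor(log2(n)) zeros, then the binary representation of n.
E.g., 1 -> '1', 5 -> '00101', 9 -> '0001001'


num_bits = floor(log2(321)) + 1 = 9
leading_zeros = num_bits - 1 = 8
binary(321) = 101000001

Elias gamma(321) = '00000000' + '101000001' = 00000000101000001 (17 bits)


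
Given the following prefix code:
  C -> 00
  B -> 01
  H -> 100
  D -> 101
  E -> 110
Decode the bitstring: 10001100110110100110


Decoding step by step:
Bits 100 -> H
Bits 01 -> B
Bits 100 -> H
Bits 110 -> E
Bits 110 -> E
Bits 100 -> H
Bits 110 -> E


Decoded message: HBHEEHE


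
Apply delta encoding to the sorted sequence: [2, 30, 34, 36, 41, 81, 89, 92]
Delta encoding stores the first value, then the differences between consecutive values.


First value: 2
Deltas:
  30 - 2 = 28
  34 - 30 = 4
  36 - 34 = 2
  41 - 36 = 5
  81 - 41 = 40
  89 - 81 = 8
  92 - 89 = 3


Delta encoded: [2, 28, 4, 2, 5, 40, 8, 3]


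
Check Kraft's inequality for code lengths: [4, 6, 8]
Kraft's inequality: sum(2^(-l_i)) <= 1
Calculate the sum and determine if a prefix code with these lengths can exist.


Sum = 2^(-4) + 2^(-6) + 2^(-8)
    = 0.0625 + 0.015625 + 0.00390625
    = 21/256 = 0.08203125
Since 0.08203125 <= 1, Kraft's inequality IS satisfied.
A prefix code with these lengths CAN exist.

Kraft sum = 0.08203125. Satisfied.


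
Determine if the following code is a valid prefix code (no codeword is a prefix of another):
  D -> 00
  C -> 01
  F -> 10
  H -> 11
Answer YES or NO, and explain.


Checking each pair (does one codeword prefix another?):
  D='00' vs C='01': no prefix
  D='00' vs F='10': no prefix
  D='00' vs H='11': no prefix
  C='01' vs D='00': no prefix
  C='01' vs F='10': no prefix
  C='01' vs H='11': no prefix
  F='10' vs D='00': no prefix
  F='10' vs C='01': no prefix
  F='10' vs H='11': no prefix
  H='11' vs D='00': no prefix
  H='11' vs C='01': no prefix
  H='11' vs F='10': no prefix
No violation found over all pairs.

YES -- this is a valid prefix code. No codeword is a prefix of any other codeword.


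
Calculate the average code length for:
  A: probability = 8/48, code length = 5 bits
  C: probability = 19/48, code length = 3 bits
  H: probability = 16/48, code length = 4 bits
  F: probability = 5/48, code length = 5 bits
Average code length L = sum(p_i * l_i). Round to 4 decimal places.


Weighted contributions p_i * l_i:
  A: (8/48) * 5 = 40/48
  C: (19/48) * 3 = 57/48
  H: (16/48) * 4 = 64/48
  F: (5/48) * 5 = 25/48
Sum = (40 + 57 + 64 + 25)/48 = 186/48

L = 186/48 = 3.8750 bits/symbol


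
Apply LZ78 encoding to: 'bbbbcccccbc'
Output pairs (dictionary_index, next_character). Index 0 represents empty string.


LZ78 encoding steps:
Dictionary: {0: ''}
Step 1: w='' (idx 0), next='b' -> output (0, 'b'), add 'b' as idx 1
Step 2: w='b' (idx 1), next='b' -> output (1, 'b'), add 'bb' as idx 2
Step 3: w='b' (idx 1), next='c' -> output (1, 'c'), add 'bc' as idx 3
Step 4: w='' (idx 0), next='c' -> output (0, 'c'), add 'c' as idx 4
Step 5: w='c' (idx 4), next='c' -> output (4, 'c'), add 'cc' as idx 5
Step 6: w='c' (idx 4), next='b' -> output (4, 'b'), add 'cb' as idx 6
Step 7: w='c' (idx 4), end of input -> output (4, '')


Encoded: [(0, 'b'), (1, 'b'), (1, 'c'), (0, 'c'), (4, 'c'), (4, 'b'), (4, '')]


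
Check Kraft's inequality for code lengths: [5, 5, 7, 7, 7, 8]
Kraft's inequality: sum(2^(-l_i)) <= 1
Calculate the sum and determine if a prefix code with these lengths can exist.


Sum = 2^(-5) + 2^(-5) + 2^(-7) + 2^(-7) + 2^(-7) + 2^(-8)
    = 0.03125 + 0.03125 + 0.0078125 + 0.0078125 + 0.0078125 + 0.00390625
    = 23/256 = 0.08984375
Since 0.08984375 <= 1, Kraft's inequality IS satisfied.
A prefix code with these lengths CAN exist.

Kraft sum = 0.08984375. Satisfied.


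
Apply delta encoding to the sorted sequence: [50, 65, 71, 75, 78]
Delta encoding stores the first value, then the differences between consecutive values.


First value: 50
Deltas:
  65 - 50 = 15
  71 - 65 = 6
  75 - 71 = 4
  78 - 75 = 3


Delta encoded: [50, 15, 6, 4, 3]


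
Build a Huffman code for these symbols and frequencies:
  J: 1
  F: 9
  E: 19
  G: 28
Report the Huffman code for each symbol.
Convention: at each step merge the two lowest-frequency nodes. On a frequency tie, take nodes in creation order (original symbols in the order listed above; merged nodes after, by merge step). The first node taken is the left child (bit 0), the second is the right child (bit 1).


Huffman tree construction:
Step 1: Merge J(1) + F(9) = 10
Step 2: Merge (J+F)(10) + E(19) = 29
Step 3: Merge G(28) + ((J+F)+E)(29) = 57
Read each symbol's code off the tree from the root (left child = 0, right child = 1).

Codes:
  J: 100 (length 3)
  F: 101 (length 3)
  E: 11 (length 2)
  G: 0 (length 1)
Average code length: 96/57 = 1.6842 bits/symbol


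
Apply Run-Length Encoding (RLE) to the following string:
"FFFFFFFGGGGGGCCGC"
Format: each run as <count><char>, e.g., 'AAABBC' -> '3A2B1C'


Scanning runs left to right:
  i=0: run of 'F' x 7 -> '7F'
  i=7: run of 'G' x 6 -> '6G'
  i=13: run of 'C' x 2 -> '2C'
  i=15: run of 'G' x 1 -> '1G'
  i=16: run of 'C' x 1 -> '1C'

RLE = 7F6G2C1G1C


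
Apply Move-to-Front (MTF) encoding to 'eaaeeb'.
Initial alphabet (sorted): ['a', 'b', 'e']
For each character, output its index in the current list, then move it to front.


MTF encoding:
'e': index 2 in ['a', 'b', 'e'] -> ['e', 'a', 'b']
'a': index 1 in ['e', 'a', 'b'] -> ['a', 'e', 'b']
'a': index 0 in ['a', 'e', 'b'] -> ['a', 'e', 'b']
'e': index 1 in ['a', 'e', 'b'] -> ['e', 'a', 'b']
'e': index 0 in ['e', 'a', 'b'] -> ['e', 'a', 'b']
'b': index 2 in ['e', 'a', 'b'] -> ['b', 'e', 'a']


Output: [2, 1, 0, 1, 0, 2]


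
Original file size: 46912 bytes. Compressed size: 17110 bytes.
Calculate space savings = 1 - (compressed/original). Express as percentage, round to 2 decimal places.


ratio = compressed/original = 17110/46912 = 0.364725
savings = 1 - ratio = 1 - 0.364725 = 0.635275
as a percentage: 0.635275 * 100 = 63.53%

Space savings = 1 - 17110/46912 = 63.53%


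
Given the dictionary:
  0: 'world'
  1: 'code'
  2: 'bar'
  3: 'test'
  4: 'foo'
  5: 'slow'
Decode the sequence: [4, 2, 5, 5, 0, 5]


Look up each index in the dictionary:
  4 -> 'foo'
  2 -> 'bar'
  5 -> 'slow'
  5 -> 'slow'
  0 -> 'world'
  5 -> 'slow'

Decoded: "foo bar slow slow world slow"


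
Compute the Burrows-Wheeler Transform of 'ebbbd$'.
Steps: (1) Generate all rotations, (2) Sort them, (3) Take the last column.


Rotations (sorted):
  0: $ebbbd -> last char: d
  1: bbbd$e -> last char: e
  2: bbd$eb -> last char: b
  3: bd$ebb -> last char: b
  4: d$ebbb -> last char: b
  5: ebbbd$ -> last char: $


BWT = debbb$


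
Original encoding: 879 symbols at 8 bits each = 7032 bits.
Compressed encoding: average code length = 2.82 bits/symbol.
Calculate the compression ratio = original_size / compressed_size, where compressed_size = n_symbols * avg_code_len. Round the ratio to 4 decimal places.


original_size = n_symbols * orig_bits = 879 * 8 = 7032 bits
compressed_size = n_symbols * avg_code_len = 879 * 2.82 = 2478.78 bits
ratio = original_size / compressed_size = 7032 / 2478.78 = 2.8369

Compression ratio = 2.8369


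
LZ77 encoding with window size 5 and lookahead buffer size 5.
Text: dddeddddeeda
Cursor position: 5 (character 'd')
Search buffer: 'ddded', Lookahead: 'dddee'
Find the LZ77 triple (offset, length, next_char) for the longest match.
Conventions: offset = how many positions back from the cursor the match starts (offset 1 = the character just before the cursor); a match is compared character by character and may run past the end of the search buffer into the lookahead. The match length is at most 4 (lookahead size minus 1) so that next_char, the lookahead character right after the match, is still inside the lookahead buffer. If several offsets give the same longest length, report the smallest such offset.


Try each offset into the search buffer:
  offset=1 (pos 4, char 'd'): match length 3
  offset=2 (pos 3, char 'e'): match length 0
  offset=3 (pos 2, char 'd'): match length 1
  offset=4 (pos 1, char 'd'): match length 2
  offset=5 (pos 0, char 'd'): match length 4
Longest match has length 4 at offset 5.
next_char = character at position 5 + 4 = 9 -> 'e'

Best match: offset=5, length=4 (matching 'ddde' starting at position 0)
LZ77 triple: (5, 4, 'e')


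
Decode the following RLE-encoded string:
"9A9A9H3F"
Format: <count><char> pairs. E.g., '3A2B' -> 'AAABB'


Expanding each <count><char> pair:
  9A -> 'AAAAAAAAA'
  9A -> 'AAAAAAAAA'
  9H -> 'HHHHHHHHH'
  3F -> 'FFF'

Decoded = AAAAAAAAAAAAAAAAAAHHHHHHHHHFFF


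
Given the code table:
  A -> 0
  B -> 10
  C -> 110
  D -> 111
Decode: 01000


Decoding:
0 -> A
10 -> B
0 -> A
0 -> A


Result: ABAA


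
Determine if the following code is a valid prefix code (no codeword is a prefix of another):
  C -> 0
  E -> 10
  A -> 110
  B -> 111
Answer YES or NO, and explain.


Checking each pair (does one codeword prefix another?):
  C='0' vs E='10': no prefix
  C='0' vs A='110': no prefix
  C='0' vs B='111': no prefix
  E='10' vs C='0': no prefix
  E='10' vs A='110': no prefix
  E='10' vs B='111': no prefix
  A='110' vs C='0': no prefix
  A='110' vs E='10': no prefix
  A='110' vs B='111': no prefix
  B='111' vs C='0': no prefix
  B='111' vs E='10': no prefix
  B='111' vs A='110': no prefix
No violation found over all pairs.

YES -- this is a valid prefix code. No codeword is a prefix of any other codeword.


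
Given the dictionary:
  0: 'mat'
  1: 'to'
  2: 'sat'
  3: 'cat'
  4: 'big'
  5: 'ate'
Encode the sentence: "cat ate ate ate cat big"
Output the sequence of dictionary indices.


Look up each word in the dictionary:
  'cat' -> 3
  'ate' -> 5
  'ate' -> 5
  'ate' -> 5
  'cat' -> 3
  'big' -> 4

Encoded: [3, 5, 5, 5, 3, 4]


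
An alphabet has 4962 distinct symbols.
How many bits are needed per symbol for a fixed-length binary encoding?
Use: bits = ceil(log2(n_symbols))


log2(4962) = 12.2767
Bracket: 2^12 = 4096 < 4962 <= 2^13 = 8192
So ceil(log2(4962)) = 13

bits = ceil(log2(4962)) = ceil(12.2767) = 13 bits


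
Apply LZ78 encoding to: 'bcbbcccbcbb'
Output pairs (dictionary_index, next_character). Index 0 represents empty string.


LZ78 encoding steps:
Dictionary: {0: ''}
Step 1: w='' (idx 0), next='b' -> output (0, 'b'), add 'b' as idx 1
Step 2: w='' (idx 0), next='c' -> output (0, 'c'), add 'c' as idx 2
Step 3: w='b' (idx 1), next='b' -> output (1, 'b'), add 'bb' as idx 3
Step 4: w='c' (idx 2), next='c' -> output (2, 'c'), add 'cc' as idx 4
Step 5: w='c' (idx 2), next='b' -> output (2, 'b'), add 'cb' as idx 5
Step 6: w='cb' (idx 5), next='b' -> output (5, 'b'), add 'cbb' as idx 6


Encoded: [(0, 'b'), (0, 'c'), (1, 'b'), (2, 'c'), (2, 'b'), (5, 'b')]


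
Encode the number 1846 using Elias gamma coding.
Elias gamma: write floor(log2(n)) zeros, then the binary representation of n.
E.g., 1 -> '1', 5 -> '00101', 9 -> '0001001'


num_bits = floor(log2(1846)) + 1 = 11
leading_zeros = num_bits - 1 = 10
binary(1846) = 11100110110

Elias gamma(1846) = '0000000000' + '11100110110' = 000000000011100110110 (21 bits)


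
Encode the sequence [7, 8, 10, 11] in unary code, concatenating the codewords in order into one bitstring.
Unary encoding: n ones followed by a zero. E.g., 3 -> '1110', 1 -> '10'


Encode each number as n ones followed by a terminating 0:
  7 -> 11111110 (8 bits)
  8 -> 111111110 (9 bits)
  10 -> 11111111110 (11 bits)
  11 -> 111111111110 (12 bits)
Total length = 8 + 9 + 11 + 12 = 40 bits.

Unary([7, 8, 10, 11]) = 1111111011111111011111111110111111111110 (40 bits)


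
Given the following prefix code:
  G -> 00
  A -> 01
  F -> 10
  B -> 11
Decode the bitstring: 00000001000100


Decoding step by step:
Bits 00 -> G
Bits 00 -> G
Bits 00 -> G
Bits 01 -> A
Bits 00 -> G
Bits 01 -> A
Bits 00 -> G


Decoded message: GGGAGAG


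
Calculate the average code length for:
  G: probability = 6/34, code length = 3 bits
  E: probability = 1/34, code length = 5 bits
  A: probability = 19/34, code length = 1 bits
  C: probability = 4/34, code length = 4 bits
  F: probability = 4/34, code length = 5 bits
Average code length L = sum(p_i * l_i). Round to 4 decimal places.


Weighted contributions p_i * l_i:
  G: (6/34) * 3 = 18/34
  E: (1/34) * 5 = 5/34
  A: (19/34) * 1 = 19/34
  C: (4/34) * 4 = 16/34
  F: (4/34) * 5 = 20/34
Sum = (18 + 5 + 19 + 16 + 20)/34 = 78/34

L = 78/34 = 2.2941 bits/symbol


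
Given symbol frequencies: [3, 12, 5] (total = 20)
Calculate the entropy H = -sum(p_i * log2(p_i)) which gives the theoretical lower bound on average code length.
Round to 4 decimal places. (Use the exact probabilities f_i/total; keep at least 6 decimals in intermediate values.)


Per-symbol terms -p_i * log2(p_i) with p_i = f_i/20:
  p = 3/20 = 0.150000: log2(p) = -2.736966, -p*log2(p) = 0.410545
  p = 12/20 = 0.600000: log2(p) = -0.736966, -p*log2(p) = 0.442179
  p = 5/20 = 0.250000: log2(p) = -2.000000, -p*log2(p) = 0.500000
H = 0.410545 + 0.442179 + 0.500000 = 1.352724

H = 1.3527 bits/symbol


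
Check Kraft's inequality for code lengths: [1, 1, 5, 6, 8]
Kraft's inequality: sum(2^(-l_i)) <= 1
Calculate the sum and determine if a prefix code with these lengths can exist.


Sum = 2^(-1) + 2^(-1) + 2^(-5) + 2^(-6) + 2^(-8)
    = 0.5 + 0.5 + 0.03125 + 0.015625 + 0.00390625
    = 269/256 = 1.05078125
Since 1.05078125 > 1, Kraft's inequality is NOT satisfied.
A prefix code with these lengths CANNOT exist.

Kraft sum = 1.05078125. Not satisfied.


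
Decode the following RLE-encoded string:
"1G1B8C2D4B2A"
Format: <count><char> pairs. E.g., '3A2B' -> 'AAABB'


Expanding each <count><char> pair:
  1G -> 'G'
  1B -> 'B'
  8C -> 'CCCCCCCC'
  2D -> 'DD'
  4B -> 'BBBB'
  2A -> 'AA'

Decoded = GBCCCCCCCCDDBBBBAA


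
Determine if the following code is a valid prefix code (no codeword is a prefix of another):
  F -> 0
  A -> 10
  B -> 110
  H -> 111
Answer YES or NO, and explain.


Checking each pair (does one codeword prefix another?):
  F='0' vs A='10': no prefix
  F='0' vs B='110': no prefix
  F='0' vs H='111': no prefix
  A='10' vs F='0': no prefix
  A='10' vs B='110': no prefix
  A='10' vs H='111': no prefix
  B='110' vs F='0': no prefix
  B='110' vs A='10': no prefix
  B='110' vs H='111': no prefix
  H='111' vs F='0': no prefix
  H='111' vs A='10': no prefix
  H='111' vs B='110': no prefix
No violation found over all pairs.

YES -- this is a valid prefix code. No codeword is a prefix of any other codeword.
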